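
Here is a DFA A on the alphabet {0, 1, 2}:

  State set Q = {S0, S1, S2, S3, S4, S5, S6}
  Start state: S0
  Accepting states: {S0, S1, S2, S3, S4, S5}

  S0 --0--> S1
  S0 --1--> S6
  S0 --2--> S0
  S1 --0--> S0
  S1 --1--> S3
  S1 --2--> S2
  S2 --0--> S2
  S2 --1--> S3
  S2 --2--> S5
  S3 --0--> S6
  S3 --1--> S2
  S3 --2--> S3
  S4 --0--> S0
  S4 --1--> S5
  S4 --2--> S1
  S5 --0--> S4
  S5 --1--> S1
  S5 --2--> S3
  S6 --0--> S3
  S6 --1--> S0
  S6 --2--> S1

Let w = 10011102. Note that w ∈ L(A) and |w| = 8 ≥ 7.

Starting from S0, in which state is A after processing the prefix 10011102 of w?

S2

State sequence: S0 -1-> S6 -0-> S3 -0-> S6 -1-> S0 -1-> S6 -1-> S0 -0-> S1 -2-> S2

After reading 8 characters, A is in state S2.
(This kind of state-tracing is the core of the pumping-lemma construction: with 7 states, pigeonhole forces a repeat within the first 7 steps.)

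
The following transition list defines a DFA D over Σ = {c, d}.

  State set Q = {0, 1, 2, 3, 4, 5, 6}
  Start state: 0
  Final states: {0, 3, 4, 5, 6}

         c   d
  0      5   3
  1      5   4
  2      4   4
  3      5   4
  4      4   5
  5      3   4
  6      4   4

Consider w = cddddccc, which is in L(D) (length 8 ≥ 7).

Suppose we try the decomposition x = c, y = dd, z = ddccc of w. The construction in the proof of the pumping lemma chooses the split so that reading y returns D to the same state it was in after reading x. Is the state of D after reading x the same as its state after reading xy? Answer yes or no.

Run of D on the first 3 characters of w = c d d:
  step 0: 0  (start)
  step 1: 5  (read c: 0→5)
  step 2: 4  (read d: 5→4)
  step 3: 5  (read d: 4→5)

After x (step 1): 5. After xy (step 3): 5.
They match, so y = dd drives D around a cycle from 5 back to itself; pumping y any number of times keeps D in 5 before reading z, and xyⁱz ∈ L(D) for every i ≥ 0.

yes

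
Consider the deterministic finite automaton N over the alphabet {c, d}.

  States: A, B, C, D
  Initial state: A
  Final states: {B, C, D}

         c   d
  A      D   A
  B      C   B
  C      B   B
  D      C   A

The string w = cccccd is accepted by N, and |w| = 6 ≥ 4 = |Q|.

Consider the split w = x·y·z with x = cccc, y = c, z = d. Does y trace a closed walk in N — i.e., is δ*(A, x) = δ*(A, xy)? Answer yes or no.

no

State sequence: A -c-> D -c-> C -c-> B -c-> C -c-> B

After x (step 4): C. After xy (step 5): B.
They differ (C ≠ B), so y is not a cycle from the state after x; this split is not the one the pumping-lemma construction produces, and pumping y need not keep the string in L(N).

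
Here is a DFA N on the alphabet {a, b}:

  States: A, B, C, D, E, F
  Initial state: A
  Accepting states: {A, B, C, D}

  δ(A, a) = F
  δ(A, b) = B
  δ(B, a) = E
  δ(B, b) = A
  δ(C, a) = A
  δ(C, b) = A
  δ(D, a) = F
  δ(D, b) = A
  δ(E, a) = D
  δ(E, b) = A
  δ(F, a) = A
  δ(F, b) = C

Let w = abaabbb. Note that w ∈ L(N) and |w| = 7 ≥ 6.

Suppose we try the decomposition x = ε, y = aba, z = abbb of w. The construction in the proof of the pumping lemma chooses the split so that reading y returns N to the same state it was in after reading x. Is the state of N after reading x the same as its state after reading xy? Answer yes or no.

yes

State sequence: A -a-> F -b-> C -a-> A

After x (step 0): A. After xy (step 3): A.
They match, so y = aba drives N around a cycle from A back to itself; pumping y any number of times keeps N in A before reading z, and xyⁱz ∈ L(N) for every i ≥ 0.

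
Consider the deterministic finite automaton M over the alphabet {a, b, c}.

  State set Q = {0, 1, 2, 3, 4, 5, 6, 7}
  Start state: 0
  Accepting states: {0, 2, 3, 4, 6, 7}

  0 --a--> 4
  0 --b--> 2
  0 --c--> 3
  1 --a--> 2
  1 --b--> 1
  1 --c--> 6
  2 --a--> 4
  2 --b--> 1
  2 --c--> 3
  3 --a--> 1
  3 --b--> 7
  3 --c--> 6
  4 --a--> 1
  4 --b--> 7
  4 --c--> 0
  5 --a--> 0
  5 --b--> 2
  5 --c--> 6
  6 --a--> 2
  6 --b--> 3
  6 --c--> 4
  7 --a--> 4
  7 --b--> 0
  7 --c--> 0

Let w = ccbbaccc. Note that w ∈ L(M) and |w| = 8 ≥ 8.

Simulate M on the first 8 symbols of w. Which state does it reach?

6

Run of M on the first 8 characters of w = c c b b a c c c:
  step 0: 0  (start)
  step 1: 3  (read c: 0→3)
  step 2: 6  (read c: 3→6)
  step 3: 3  (read b: 6→3)
  step 4: 7  (read b: 3→7)
  step 5: 4  (read a: 7→4)
  step 6: 0  (read c: 4→0)
  step 7: 3  (read c: 0→3)
  step 8: 6  (read c: 3→6)

After reading 8 characters, M is in state 6.
(This kind of state-tracing is the core of the pumping-lemma construction: with 8 states, pigeonhole forces a repeat within the first 8 steps.)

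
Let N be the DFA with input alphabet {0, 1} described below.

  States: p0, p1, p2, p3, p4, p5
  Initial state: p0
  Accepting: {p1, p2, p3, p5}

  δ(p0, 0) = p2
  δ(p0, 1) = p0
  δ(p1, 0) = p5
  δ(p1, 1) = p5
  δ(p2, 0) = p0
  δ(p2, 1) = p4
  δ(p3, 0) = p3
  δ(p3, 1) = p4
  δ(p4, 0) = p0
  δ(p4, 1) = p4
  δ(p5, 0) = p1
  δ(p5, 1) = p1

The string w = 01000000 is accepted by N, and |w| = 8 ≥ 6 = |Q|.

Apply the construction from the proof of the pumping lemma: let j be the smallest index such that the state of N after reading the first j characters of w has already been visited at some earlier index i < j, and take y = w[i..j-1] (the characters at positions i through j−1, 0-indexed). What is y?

010

Run of N on w = 0 1 0 0 0 0 0 0:
  step 0: p0  (start)
  step 1: p2  (read 0: p0→p2)
  step 2: p4  (read 1: p2→p4)
  step 3: p0  (read 0: p4→p0)   ← first repeat (p0 seen earlier)
  step 4: p2  (read 0: p0→p2)
  step 5: p0  (read 0: p2→p0)
  step 6: p2  (read 0: p0→p2)
  step 7: p0  (read 0: p2→p0)
  step 8: p2  (read 0: p0→p2)

So i = 0, j = 3, giving x = w[0:0] = ε, y = w[0:3] = 010, z = w[3:8] = 00000.
Check: |xy| = 3 ≤ 6 and |y| = 3 ≥ 1. Reading y takes N from p0 back to p0, so every xyⁱz is accepted.
The DFA has 6 states, so the proof of the pumping lemma guarantees a repeated state among the first 6+1 visited; the segment between the two visits is the pumpable y.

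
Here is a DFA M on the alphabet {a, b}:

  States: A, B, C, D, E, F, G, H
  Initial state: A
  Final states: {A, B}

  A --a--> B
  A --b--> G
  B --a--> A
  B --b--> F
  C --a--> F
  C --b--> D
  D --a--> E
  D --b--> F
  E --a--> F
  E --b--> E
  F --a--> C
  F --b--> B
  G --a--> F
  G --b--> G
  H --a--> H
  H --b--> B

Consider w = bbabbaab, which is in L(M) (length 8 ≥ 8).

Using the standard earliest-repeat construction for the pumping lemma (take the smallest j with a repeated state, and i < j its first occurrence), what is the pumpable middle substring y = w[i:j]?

State sequence: A -b-> G -b-> G -a-> F -b-> B -b-> F -a-> C -a-> F -b-> B
First repeat at step 2: G was already visited.

So i = 1, j = 2, giving x = w[0:1] = b, y = w[1:2] = b, z = w[2:8] = abbaab.
Check: |xy| = 2 ≤ 8 and |y| = 1 ≥ 1. Reading y takes M from G back to G, so every xyⁱz is accepted.

b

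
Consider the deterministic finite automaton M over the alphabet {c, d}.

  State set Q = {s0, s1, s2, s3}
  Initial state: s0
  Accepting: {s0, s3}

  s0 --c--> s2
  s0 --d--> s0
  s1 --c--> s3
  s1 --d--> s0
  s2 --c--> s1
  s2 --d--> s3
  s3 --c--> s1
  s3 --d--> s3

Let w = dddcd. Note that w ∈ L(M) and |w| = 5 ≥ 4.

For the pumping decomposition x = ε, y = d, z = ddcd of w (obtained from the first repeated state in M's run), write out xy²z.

xy^2z = ε·d·d·ddcd = ddddcd.
Reading y = d takes M from s0 back to s0, so after x·y·y the machine is still in s0, and z then leads to the accepting state s3. Hence ddddcd ∈ L(M).

ddddcd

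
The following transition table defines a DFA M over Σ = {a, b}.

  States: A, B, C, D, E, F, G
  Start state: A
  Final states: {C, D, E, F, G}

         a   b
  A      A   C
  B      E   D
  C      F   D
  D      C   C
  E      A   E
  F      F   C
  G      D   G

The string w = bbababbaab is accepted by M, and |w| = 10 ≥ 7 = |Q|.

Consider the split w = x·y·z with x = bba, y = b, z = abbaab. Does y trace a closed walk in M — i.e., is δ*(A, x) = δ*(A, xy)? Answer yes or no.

no

State sequence: A -b-> C -b-> D -a-> C -b-> D

After x (step 3): C. After xy (step 4): D.
They differ (C ≠ D), so y is not a cycle from the state after x; this split is not the one the pumping-lemma construction produces, and pumping y need not keep the string in L(M).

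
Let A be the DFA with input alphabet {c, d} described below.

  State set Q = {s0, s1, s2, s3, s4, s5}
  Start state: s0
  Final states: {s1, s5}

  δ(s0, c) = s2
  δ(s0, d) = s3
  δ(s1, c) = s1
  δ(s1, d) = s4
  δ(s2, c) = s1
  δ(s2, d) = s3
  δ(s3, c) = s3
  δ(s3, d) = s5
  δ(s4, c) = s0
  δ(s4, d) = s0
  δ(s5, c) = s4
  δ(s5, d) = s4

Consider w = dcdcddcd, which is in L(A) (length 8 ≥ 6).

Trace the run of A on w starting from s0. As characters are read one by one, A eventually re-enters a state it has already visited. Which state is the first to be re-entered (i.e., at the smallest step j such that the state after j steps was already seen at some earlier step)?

State sequence: s0 -d-> s3 -c-> s3 -d-> s5 -c-> s4 -d-> s0 -d-> s3 -c-> s3 -d-> s5
First repeat at step 2: s3 was already visited.

The earliest repeat is at step j = 2: A is in s3, which it already visited at step i = 1.
Since A has 6 states, any run of length ≥ 6 visits 6+1 states, so by pigeonhole some state repeats within the first 6 steps — that repeat gives the pumpable loop.

s3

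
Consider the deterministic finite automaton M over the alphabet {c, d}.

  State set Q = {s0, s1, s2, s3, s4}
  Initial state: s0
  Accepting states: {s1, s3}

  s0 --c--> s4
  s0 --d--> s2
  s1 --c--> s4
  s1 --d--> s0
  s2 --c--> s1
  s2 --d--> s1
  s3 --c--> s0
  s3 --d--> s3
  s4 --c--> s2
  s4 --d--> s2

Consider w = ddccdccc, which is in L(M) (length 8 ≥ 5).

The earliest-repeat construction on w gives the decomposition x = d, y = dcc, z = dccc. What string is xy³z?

ddccdccdccdccc

xy^3z = d·dcc·dcc·dcc·dccc = ddccdccdccdccc.
Reading y = dcc takes M from s2 back to s2, so after x·y·y·y the machine is still in s2, and z then leads to the accepting state s1. Hence ddccdccdccdccc ∈ L(M).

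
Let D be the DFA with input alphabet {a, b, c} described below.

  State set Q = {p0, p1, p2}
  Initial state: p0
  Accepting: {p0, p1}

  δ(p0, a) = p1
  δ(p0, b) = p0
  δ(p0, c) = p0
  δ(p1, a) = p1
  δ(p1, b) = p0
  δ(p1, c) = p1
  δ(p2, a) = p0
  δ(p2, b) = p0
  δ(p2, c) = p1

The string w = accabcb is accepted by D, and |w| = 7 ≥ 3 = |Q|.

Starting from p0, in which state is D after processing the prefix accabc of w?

Run of D on the first 6 characters of w = a c c a b c:
  step 0: p0  (start)
  step 1: p1  (read a: p0→p1)
  step 2: p1  (read c: p1→p1)
  step 3: p1  (read c: p1→p1)
  step 4: p1  (read a: p1→p1)
  step 5: p0  (read b: p1→p0)
  step 6: p0  (read c: p0→p0)

After reading 6 characters, D is in state p0.

p0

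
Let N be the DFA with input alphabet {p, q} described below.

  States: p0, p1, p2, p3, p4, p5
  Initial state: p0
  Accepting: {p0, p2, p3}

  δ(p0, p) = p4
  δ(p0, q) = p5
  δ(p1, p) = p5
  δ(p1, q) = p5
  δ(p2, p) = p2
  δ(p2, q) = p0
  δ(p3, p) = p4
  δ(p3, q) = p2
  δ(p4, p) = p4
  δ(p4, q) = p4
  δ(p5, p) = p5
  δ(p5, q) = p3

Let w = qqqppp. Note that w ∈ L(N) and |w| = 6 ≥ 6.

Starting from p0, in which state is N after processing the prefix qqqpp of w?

State sequence: p0 -q-> p5 -q-> p3 -q-> p2 -p-> p2 -p-> p2

After reading 5 characters, N is in state p2.
(This kind of state-tracing is the core of the pumping-lemma construction: with 6 states, pigeonhole forces a repeat within the first 6 steps.)

p2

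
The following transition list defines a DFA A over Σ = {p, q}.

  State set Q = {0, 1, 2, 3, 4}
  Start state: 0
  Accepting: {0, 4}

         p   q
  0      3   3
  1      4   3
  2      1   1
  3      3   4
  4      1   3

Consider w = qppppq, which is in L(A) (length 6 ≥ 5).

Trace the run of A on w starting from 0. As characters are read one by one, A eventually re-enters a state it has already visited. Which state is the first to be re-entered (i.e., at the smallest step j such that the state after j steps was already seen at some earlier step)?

3

Run of A on w = q p p p p q:
  step 0: 0  (start)
  step 1: 3  (read q: 0→3)
  step 2: 3  (read p: 3→3)   ← first repeat (3 seen earlier)
  step 3: 3  (read p: 3→3)
  step 4: 3  (read p: 3→3)
  step 5: 3  (read p: 3→3)
  step 6: 4  (read q: 3→4)

The earliest repeat is at step j = 2: A is in 3, which it already visited at step i = 1.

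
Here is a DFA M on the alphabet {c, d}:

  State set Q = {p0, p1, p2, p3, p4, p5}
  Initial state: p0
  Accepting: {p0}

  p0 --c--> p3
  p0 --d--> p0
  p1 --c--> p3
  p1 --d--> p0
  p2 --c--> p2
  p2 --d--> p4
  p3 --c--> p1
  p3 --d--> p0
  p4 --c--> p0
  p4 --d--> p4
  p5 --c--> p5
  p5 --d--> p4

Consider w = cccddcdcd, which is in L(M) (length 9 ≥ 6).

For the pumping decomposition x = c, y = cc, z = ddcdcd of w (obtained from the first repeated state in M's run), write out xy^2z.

xy^2z = c·cc·cc·ddcdcd = cccccddcdcd.
Reading y = cc takes M from p3 back to p3, so after x·y·y the machine is still in p3, and z then leads to the accepting state p0. Hence cccccddcdcd ∈ L(M).

cccccddcdcd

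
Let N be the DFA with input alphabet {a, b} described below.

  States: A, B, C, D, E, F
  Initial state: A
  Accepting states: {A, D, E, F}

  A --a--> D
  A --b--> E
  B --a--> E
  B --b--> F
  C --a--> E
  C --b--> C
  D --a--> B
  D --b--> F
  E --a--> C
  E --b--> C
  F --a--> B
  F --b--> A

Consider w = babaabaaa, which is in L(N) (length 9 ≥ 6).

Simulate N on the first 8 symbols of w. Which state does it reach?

State sequence: A -b-> E -a-> C -b-> C -a-> E -a-> C -b-> C -a-> E -a-> C

After reading 8 characters, N is in state C.

C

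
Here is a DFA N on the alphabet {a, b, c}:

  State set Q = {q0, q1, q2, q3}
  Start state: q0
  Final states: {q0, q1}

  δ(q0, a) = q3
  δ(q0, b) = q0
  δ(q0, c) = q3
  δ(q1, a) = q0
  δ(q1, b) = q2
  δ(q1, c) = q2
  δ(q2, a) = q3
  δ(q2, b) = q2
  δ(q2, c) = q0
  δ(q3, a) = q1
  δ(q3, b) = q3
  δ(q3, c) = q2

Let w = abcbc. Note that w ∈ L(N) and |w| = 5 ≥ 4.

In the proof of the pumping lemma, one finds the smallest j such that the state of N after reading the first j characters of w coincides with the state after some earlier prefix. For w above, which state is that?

Run of N on w = a b c b c:
  step 0: q0  (start)
  step 1: q3  (read a: q0→q3)
  step 2: q3  (read b: q3→q3)   ← first repeat (q3 seen earlier)
  step 3: q2  (read c: q3→q2)
  step 4: q2  (read b: q2→q2)
  step 5: q0  (read c: q2→q0)

The earliest repeat is at step j = 2: N is in q3, which it already visited at step i = 1.
With |Q| = 4, pigeonhole forces a state repeat no later than step 4; the substring read between the first and second visits to that state can be pumped.

q3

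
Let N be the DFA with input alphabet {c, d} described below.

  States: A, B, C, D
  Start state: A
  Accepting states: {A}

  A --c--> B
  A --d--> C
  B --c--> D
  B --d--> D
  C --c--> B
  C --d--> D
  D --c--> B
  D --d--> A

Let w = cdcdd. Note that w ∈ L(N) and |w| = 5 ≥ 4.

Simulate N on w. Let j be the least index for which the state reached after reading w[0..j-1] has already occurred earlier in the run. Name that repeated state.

State sequence: A -c-> B -d-> D -c-> B -d-> D -d-> A
First repeat at step 3: B was already visited.

The earliest repeat is at step j = 3: N is in B, which it already visited at step i = 1.
Since N has 4 states, any run of length ≥ 4 visits 4+1 states, so by pigeonhole some state repeats within the first 4 steps — that repeat gives the pumpable loop.

B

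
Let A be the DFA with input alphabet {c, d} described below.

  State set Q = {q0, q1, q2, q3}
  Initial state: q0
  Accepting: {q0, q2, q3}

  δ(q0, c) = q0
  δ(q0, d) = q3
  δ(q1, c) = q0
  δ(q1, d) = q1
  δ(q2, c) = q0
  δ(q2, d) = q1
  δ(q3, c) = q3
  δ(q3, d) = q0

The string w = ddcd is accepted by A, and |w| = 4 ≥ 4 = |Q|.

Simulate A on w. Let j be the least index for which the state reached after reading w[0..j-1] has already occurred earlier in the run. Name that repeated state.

Run of A on w = d d c d:
  step 0: q0  (start)
  step 1: q3  (read d: q0→q3)
  step 2: q0  (read d: q3→q0)   ← first repeat (q0 seen earlier)
  step 3: q0  (read c: q0→q0)
  step 4: q3  (read d: q0→q3)

The earliest repeat is at step j = 2: A is in q0, which it already visited at step i = 0.
With |Q| = 4, pigeonhole forces a state repeat no later than step 4; the substring read between the first and second visits to that state can be pumped.

q0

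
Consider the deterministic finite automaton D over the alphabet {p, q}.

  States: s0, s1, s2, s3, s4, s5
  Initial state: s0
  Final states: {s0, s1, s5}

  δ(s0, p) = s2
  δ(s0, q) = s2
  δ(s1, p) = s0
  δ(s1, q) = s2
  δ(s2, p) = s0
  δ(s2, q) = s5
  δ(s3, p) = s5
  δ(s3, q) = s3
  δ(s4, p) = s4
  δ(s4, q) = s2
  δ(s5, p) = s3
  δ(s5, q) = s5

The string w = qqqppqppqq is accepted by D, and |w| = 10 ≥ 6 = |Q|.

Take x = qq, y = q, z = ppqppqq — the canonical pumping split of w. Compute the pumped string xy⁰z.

qqppqppqq

xy⁰z = xz = qq·ppqppqq = qqppqppqq.
Reading y = q takes D from s5 back to s5, so after x the machine is still in s5, and z then leads to the accepting state s5. Hence qqppqppqq ∈ L(D).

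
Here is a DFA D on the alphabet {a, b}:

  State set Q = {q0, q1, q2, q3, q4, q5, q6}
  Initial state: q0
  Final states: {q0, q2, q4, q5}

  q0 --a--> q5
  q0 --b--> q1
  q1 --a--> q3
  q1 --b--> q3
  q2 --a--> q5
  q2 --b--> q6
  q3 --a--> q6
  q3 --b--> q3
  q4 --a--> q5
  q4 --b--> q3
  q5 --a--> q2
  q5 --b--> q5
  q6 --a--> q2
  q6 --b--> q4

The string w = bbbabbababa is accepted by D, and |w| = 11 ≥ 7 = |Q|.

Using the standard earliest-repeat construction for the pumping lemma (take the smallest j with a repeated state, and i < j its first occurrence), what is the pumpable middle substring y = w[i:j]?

b

State sequence: q0 -b-> q1 -b-> q3 -b-> q3 -a-> q6 -b-> q4 -b-> q3 -a-> q6 -b-> q4 -a-> q5 -b-> q5 -a-> q2
First repeat at step 3: q3 was already visited.

So i = 2, j = 3, giving x = w[0:2] = bb, y = w[2:3] = b, z = w[3:11] = abbababa.
Check: |xy| = 3 ≤ 7 and |y| = 1 ≥ 1. Reading y takes D from q3 back to q3, so every xyⁱz is accepted.
Since D has 7 states, any run of length ≥ 7 visits 7+1 states, so by pigeonhole some state repeats within the first 7 steps — that repeat gives the pumpable loop.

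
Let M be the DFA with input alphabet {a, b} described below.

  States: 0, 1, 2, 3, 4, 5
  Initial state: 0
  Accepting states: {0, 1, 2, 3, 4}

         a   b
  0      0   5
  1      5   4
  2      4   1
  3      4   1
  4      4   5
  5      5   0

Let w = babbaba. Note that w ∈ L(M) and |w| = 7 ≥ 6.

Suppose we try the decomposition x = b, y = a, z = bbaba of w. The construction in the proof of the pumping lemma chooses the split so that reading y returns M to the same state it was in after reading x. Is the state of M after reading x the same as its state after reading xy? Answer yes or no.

State sequence: 0 -b-> 5 -a-> 5

After x (step 1): 5. After xy (step 2): 5.
They match, so y = a drives M around a cycle from 5 back to itself; pumping y any number of times keeps M in 5 before reading z, and xyⁱz ∈ L(M) for every i ≥ 0.

yes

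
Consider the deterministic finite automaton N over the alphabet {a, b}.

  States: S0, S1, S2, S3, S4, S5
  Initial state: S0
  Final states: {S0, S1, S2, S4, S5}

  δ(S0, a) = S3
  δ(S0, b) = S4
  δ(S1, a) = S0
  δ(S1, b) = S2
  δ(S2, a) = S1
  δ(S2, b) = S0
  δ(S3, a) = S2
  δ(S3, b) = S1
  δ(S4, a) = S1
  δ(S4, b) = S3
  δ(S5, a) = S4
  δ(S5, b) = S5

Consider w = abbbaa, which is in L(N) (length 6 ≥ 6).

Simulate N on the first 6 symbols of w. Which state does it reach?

S2

Run of N on the first 6 characters of w = a b b b a a:
  step 0: S0  (start)
  step 1: S3  (read a: S0→S3)
  step 2: S1  (read b: S3→S1)
  step 3: S2  (read b: S1→S2)
  step 4: S0  (read b: S2→S0)
  step 5: S3  (read a: S0→S3)
  step 6: S2  (read a: S3→S2)

After reading 6 characters, N is in state S2.
(This kind of state-tracing is the core of the pumping-lemma construction: with 6 states, pigeonhole forces a repeat within the first 6 steps.)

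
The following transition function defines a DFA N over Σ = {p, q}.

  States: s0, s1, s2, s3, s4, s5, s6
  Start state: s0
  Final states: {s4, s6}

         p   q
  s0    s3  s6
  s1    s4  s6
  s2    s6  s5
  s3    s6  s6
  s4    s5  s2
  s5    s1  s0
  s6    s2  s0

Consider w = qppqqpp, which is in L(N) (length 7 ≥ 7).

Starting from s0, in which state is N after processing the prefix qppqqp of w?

Run of N on the first 6 characters of w = q p p q q p:
  step 0: s0  (start)
  step 1: s6  (read q: s0→s6)
  step 2: s2  (read p: s6→s2)
  step 3: s6  (read p: s2→s6)
  step 4: s0  (read q: s6→s0)
  step 5: s6  (read q: s0→s6)
  step 6: s2  (read p: s6→s2)

After reading 6 characters, N is in state s2.

s2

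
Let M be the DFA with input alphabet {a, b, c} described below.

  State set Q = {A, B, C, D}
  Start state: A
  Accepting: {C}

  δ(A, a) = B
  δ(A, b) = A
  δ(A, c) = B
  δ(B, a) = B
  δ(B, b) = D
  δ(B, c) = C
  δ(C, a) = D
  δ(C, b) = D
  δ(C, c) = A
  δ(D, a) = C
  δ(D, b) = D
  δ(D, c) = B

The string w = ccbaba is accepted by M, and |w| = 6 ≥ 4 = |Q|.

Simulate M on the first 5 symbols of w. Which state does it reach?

Run of M on the first 5 characters of w = c c b a b:
  step 0: A  (start)
  step 1: B  (read c: A→B)
  step 2: C  (read c: B→C)
  step 3: D  (read b: C→D)
  step 4: C  (read a: D→C)
  step 5: D  (read b: C→D)

After reading 5 characters, M is in state D.

D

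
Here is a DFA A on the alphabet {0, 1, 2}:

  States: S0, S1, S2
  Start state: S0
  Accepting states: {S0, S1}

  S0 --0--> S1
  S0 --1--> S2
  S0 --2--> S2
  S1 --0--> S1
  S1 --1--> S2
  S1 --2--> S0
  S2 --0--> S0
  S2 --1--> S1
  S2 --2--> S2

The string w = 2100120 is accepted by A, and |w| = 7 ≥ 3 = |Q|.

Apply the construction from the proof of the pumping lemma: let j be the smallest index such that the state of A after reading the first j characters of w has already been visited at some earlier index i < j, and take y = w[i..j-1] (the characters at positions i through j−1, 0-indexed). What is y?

0

State sequence: S0 -2-> S2 -1-> S1 -0-> S1 -0-> S1 -1-> S2 -2-> S2 -0-> S0
First repeat at step 3: S1 was already visited.

So i = 2, j = 3, giving x = w[0:2] = 21, y = w[2:3] = 0, z = w[3:7] = 0120.
Check: |xy| = 3 ≤ 3 and |y| = 1 ≥ 1. Reading y takes A from S1 back to S1, so every xyⁱz is accepted.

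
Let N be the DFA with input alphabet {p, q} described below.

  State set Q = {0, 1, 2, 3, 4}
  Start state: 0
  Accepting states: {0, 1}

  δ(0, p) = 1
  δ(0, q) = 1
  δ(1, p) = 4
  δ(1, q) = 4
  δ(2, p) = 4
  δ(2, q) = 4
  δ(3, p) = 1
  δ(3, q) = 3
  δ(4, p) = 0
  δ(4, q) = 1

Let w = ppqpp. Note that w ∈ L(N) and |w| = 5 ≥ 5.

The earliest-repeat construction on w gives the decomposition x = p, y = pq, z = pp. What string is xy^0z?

xy⁰z = xz = p·pp = ppp.
Reading y = pq takes N from 1 back to 1, so after x the machine is still in 1, and z then leads to the accepting state 0. Hence ppp ∈ L(N).

ppp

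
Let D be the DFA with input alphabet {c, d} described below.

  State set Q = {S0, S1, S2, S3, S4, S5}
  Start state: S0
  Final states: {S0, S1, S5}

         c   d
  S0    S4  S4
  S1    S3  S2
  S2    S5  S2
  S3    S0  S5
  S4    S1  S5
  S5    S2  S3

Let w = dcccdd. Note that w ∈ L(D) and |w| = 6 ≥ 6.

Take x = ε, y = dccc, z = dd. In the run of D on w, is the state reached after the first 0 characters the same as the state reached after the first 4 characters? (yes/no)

Run of D on the first 4 characters of w = d c c c:
  step 0: S0  (start)
  step 1: S4  (read d: S0→S4)
  step 2: S1  (read c: S4→S1)
  step 3: S3  (read c: S1→S3)
  step 4: S0  (read c: S3→S0)

After x (step 0): S0. After xy (step 4): S0.
They match, so y = dccc drives D around a cycle from S0 back to itself; pumping y any number of times keeps D in S0 before reading z, and xyⁱz ∈ L(D) for every i ≥ 0.

yes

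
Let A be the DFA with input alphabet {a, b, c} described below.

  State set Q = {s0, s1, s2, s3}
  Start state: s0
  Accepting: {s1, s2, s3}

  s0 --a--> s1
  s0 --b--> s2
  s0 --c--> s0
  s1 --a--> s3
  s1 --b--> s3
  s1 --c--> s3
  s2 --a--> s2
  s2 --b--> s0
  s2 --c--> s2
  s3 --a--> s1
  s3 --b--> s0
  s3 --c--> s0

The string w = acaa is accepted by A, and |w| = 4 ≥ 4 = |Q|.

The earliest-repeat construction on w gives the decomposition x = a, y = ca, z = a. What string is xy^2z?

acacaa

xy^2z = a·ca·ca·a = acacaa.
Reading y = ca takes A from s1 back to s1, so after x·y·y the machine is still in s1, and z then leads to the accepting state s3. Hence acacaa ∈ L(A).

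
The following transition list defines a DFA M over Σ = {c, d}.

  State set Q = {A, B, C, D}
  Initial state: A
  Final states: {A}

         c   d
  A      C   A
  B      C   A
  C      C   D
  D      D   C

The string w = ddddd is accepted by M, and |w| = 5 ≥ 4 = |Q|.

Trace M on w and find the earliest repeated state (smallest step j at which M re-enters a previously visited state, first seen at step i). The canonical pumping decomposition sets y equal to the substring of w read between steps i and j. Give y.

d

Run of M on w = d d d d d:
  step 0: A  (start)
  step 1: A  (read d: A→A)   ← first repeat (A seen earlier)
  step 2: A  (read d: A→A)
  step 3: A  (read d: A→A)
  step 4: A  (read d: A→A)
  step 5: A  (read d: A→A)

So i = 0, j = 1, giving x = w[0:0] = ε, y = w[0:1] = d, z = w[1:5] = dddd.
Check: |xy| = 1 ≤ 4 and |y| = 1 ≥ 1. Reading y takes M from A back to A, so every xyⁱz is accepted.
Since M has 4 states, any run of length ≥ 4 visits 4+1 states, so by pigeonhole some state repeats within the first 4 steps — that repeat gives the pumpable loop.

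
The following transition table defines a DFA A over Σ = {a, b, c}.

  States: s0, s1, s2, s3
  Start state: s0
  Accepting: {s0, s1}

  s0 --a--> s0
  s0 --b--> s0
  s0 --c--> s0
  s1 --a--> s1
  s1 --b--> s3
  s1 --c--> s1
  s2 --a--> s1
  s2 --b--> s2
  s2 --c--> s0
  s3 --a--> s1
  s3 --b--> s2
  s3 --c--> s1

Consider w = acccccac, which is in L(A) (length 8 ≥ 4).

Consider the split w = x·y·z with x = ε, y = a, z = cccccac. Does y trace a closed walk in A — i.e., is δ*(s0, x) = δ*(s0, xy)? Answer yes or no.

Run of A on the first 1 characters of w = a:
  step 0: s0  (start)
  step 1: s0  (read a: s0→s0)

After x (step 0): s0. After xy (step 1): s0.
They match, so y = a drives A around a cycle from s0 back to itself; pumping y any number of times keeps A in s0 before reading z, and xyⁱz ∈ L(A) for every i ≥ 0.

yes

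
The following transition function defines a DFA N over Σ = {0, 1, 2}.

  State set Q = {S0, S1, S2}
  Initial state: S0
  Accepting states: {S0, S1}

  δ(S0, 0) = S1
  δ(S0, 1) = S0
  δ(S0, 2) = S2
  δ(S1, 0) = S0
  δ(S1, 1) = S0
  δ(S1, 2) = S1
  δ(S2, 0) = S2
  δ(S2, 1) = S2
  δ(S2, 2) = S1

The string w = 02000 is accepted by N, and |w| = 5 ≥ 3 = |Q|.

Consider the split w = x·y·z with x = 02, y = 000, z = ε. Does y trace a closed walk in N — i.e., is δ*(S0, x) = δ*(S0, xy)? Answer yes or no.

no

State sequence: S0 -0-> S1 -2-> S1 -0-> S0 -0-> S1 -0-> S0

After x (step 2): S1. After xy (step 5): S0.
They differ (S1 ≠ S0), so y is not a cycle from the state after x; this split is not the one the pumping-lemma construction produces, and pumping y need not keep the string in L(N).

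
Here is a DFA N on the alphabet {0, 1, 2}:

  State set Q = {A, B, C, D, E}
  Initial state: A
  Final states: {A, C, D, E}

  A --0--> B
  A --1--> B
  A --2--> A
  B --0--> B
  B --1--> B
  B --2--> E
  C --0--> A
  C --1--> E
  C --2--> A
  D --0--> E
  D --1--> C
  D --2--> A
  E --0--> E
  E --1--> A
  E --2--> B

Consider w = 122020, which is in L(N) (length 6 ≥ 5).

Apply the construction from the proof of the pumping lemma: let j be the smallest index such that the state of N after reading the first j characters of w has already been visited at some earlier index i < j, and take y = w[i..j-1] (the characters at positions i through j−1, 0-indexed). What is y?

State sequence: A -1-> B -2-> E -2-> B -0-> B -2-> E -0-> E
First repeat at step 3: B was already visited.

So i = 1, j = 3, giving x = w[0:1] = 1, y = w[1:3] = 22, z = w[3:6] = 020.
Check: |xy| = 3 ≤ 5 and |y| = 2 ≥ 1. Reading y takes N from B back to B, so every xyⁱz is accepted.
The DFA has 5 states, so the proof of the pumping lemma guarantees a repeated state among the first 5+1 visited; the segment between the two visits is the pumpable y.

22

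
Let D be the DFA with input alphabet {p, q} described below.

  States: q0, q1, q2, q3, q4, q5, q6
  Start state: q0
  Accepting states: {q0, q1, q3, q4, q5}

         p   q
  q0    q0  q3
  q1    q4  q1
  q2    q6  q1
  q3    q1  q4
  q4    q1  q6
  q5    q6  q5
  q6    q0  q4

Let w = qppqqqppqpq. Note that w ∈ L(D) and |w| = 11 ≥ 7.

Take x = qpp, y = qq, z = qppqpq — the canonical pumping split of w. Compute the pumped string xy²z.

xy^2z = qpp·qq·qq·qppqpq = qppqqqqqppqpq.
Reading y = qq takes D from q4 back to q4, so after x·y·y the machine is still in q4, and z then leads to the accepting state q1. Hence qppqqqqqppqpq ∈ L(D).

qppqqqqqppqpq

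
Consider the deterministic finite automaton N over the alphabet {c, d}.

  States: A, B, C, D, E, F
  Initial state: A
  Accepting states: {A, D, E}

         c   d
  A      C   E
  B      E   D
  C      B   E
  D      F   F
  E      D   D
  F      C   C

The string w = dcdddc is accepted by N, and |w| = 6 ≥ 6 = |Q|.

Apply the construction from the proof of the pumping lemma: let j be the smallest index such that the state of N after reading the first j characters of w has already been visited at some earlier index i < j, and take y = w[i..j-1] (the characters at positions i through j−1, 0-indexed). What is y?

cddd

State sequence: A -d-> E -c-> D -d-> F -d-> C -d-> E -c-> D
First repeat at step 5: E was already visited.

So i = 1, j = 5, giving x = w[0:1] = d, y = w[1:5] = cddd, z = w[5:6] = c.
Check: |xy| = 5 ≤ 6 and |y| = 4 ≥ 1. Reading y takes N from E back to E, so every xyⁱz is accepted.
With |Q| = 6, pigeonhole forces a state repeat no later than step 6; the substring read between the first and second visits to that state can be pumped.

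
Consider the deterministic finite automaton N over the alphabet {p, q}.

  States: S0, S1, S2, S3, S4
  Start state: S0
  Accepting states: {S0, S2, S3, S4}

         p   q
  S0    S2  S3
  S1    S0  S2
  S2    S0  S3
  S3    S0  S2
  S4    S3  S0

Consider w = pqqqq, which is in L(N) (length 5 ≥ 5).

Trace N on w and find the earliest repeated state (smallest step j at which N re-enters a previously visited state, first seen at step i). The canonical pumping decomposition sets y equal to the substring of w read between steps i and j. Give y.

State sequence: S0 -p-> S2 -q-> S3 -q-> S2 -q-> S3 -q-> S2
First repeat at step 3: S2 was already visited.

So i = 1, j = 3, giving x = w[0:1] = p, y = w[1:3] = qq, z = w[3:5] = qq.
Check: |xy| = 3 ≤ 5 and |y| = 2 ≥ 1. Reading y takes N from S2 back to S2, so every xyⁱz is accepted.
Pumping length from the standard proof: p = 5 (the number of states). The repeated state found above gives |xy| = j ≤ 5 and |y| = j − i ≥ 1.

qq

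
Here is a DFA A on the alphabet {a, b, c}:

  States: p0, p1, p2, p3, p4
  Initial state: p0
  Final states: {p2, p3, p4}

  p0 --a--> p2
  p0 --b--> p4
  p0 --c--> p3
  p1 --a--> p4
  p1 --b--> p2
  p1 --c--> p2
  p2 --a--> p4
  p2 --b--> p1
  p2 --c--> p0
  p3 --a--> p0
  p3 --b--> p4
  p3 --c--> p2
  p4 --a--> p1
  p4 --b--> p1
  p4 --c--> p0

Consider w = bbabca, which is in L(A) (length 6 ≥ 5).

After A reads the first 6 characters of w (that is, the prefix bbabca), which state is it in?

State sequence: p0 -b-> p4 -b-> p1 -a-> p4 -b-> p1 -c-> p2 -a-> p4

After reading 6 characters, A is in state p4.
(This kind of state-tracing is the core of the pumping-lemma construction: with 5 states, pigeonhole forces a repeat within the first 5 steps.)

p4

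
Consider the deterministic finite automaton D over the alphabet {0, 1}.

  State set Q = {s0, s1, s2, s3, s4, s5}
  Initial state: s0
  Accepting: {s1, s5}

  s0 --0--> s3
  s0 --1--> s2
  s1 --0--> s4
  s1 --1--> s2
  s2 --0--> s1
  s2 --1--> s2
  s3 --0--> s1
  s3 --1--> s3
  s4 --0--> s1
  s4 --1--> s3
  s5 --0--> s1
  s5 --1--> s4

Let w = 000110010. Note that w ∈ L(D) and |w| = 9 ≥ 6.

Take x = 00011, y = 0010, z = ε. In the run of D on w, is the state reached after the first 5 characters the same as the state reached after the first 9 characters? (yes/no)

no

Run of D on the first 9 characters of w = 0 0 0 1 1 0 0 1 0:
  step 0: s0  (start)
  step 1: s3  (read 0: s0→s3)
  step 2: s1  (read 0: s3→s1)
  step 3: s4  (read 0: s1→s4)
  step 4: s3  (read 1: s4→s3)
  step 5: s3  (read 1: s3→s3)
  step 6: s1  (read 0: s3→s1)
  step 7: s4  (read 0: s1→s4)
  step 8: s3  (read 1: s4→s3)
  step 9: s1  (read 0: s3→s1)

After x (step 5): s3. After xy (step 9): s1.
They differ (s3 ≠ s1), so y is not a cycle from the state after x; this split is not the one the pumping-lemma construction produces, and pumping y need not keep the string in L(D).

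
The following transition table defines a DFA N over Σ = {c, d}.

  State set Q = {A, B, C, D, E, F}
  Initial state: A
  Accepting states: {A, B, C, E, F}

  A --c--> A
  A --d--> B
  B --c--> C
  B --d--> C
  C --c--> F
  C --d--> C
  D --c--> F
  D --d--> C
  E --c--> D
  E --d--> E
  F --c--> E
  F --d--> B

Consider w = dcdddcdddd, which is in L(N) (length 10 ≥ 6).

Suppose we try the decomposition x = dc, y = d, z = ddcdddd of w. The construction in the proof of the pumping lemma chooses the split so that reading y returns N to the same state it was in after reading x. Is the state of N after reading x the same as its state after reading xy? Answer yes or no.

Run of N on the first 3 characters of w = d c d:
  step 0: A  (start)
  step 1: B  (read d: A→B)
  step 2: C  (read c: B→C)
  step 3: C  (read d: C→C)

After x (step 2): C. After xy (step 3): C.
They match, so y = d drives N around a cycle from C back to itself; pumping y any number of times keeps N in C before reading z, and xyⁱz ∈ L(N) for every i ≥ 0.

yes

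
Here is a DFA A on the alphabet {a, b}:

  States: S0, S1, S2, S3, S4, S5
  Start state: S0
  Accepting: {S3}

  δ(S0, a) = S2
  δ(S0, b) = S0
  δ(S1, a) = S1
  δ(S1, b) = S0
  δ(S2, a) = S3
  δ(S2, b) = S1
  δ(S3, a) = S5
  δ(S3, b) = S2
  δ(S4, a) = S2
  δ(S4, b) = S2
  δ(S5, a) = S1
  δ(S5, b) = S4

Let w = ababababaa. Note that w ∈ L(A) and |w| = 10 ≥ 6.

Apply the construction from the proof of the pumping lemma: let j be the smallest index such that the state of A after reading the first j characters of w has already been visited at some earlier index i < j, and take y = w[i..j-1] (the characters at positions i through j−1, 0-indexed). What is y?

a

Run of A on w = a b a b a b a b a a:
  step 0: S0  (start)
  step 1: S2  (read a: S0→S2)
  step 2: S1  (read b: S2→S1)
  step 3: S1  (read a: S1→S1)   ← first repeat (S1 seen earlier)
  step 4: S0  (read b: S1→S0)
  step 5: S2  (read a: S0→S2)
  step 6: S1  (read b: S2→S1)
  step 7: S1  (read a: S1→S1)
  step 8: S0  (read b: S1→S0)
  step 9: S2  (read a: S0→S2)
  step 10: S3  (read a: S2→S3)

So i = 2, j = 3, giving x = w[0:2] = ab, y = w[2:3] = a, z = w[3:10] = bababaa.
Check: |xy| = 3 ≤ 6 and |y| = 1 ≥ 1. Reading y takes A from S1 back to S1, so every xyⁱz is accepted.
Pumping length from the standard proof: p = 6 (the number of states). The repeated state found above gives |xy| = j ≤ 6 and |y| = j − i ≥ 1.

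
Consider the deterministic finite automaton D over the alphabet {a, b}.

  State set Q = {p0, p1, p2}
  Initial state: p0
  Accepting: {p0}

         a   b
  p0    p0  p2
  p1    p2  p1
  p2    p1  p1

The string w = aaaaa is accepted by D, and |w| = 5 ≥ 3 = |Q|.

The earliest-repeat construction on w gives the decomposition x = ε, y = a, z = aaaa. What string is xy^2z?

xy^2z = ε·a·a·aaaa = aaaaaa.
Reading y = a takes D from p0 back to p0, so after x·y·y the machine is still in p0, and z then leads to the accepting state p0. Hence aaaaaa ∈ L(D).

aaaaaa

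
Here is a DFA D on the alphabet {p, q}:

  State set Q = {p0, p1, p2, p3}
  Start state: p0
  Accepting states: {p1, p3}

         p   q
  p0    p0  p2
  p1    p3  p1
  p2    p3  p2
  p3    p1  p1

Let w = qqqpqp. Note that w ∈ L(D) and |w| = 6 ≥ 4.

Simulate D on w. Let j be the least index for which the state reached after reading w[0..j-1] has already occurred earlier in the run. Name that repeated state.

State sequence: p0 -q-> p2 -q-> p2 -q-> p2 -p-> p3 -q-> p1 -p-> p3
First repeat at step 2: p2 was already visited.

The earliest repeat is at step j = 2: D is in p2, which it already visited at step i = 1.
Pumping length from the standard proof: p = 4 (the number of states). The repeated state found above gives |xy| = j ≤ 4 and |y| = j − i ≥ 1.

p2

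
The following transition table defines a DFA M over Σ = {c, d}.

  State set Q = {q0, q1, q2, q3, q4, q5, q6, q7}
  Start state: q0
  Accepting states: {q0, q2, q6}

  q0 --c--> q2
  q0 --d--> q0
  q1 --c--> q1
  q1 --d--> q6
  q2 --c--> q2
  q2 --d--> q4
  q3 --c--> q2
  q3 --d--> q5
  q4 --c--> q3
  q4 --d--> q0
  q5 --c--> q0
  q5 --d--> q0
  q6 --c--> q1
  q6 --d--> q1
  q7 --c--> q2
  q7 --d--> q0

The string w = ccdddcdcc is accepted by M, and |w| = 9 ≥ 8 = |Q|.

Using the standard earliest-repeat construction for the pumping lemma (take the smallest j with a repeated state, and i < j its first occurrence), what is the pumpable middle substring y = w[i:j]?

c

Run of M on w = c c d d d c d c c:
  step 0: q0  (start)
  step 1: q2  (read c: q0→q2)
  step 2: q2  (read c: q2→q2)   ← first repeat (q2 seen earlier)
  step 3: q4  (read d: q2→q4)
  step 4: q0  (read d: q4→q0)
  step 5: q0  (read d: q0→q0)
  step 6: q2  (read c: q0→q2)
  step 7: q4  (read d: q2→q4)
  step 8: q3  (read c: q4→q3)
  step 9: q2  (read c: q3→q2)

So i = 1, j = 2, giving x = w[0:1] = c, y = w[1:2] = c, z = w[2:9] = dddcdcc.
Check: |xy| = 2 ≤ 8 and |y| = 1 ≥ 1. Reading y takes M from q2 back to q2, so every xyⁱz is accepted.
With |Q| = 8, pigeonhole forces a state repeat no later than step 8; the substring read between the first and second visits to that state can be pumped.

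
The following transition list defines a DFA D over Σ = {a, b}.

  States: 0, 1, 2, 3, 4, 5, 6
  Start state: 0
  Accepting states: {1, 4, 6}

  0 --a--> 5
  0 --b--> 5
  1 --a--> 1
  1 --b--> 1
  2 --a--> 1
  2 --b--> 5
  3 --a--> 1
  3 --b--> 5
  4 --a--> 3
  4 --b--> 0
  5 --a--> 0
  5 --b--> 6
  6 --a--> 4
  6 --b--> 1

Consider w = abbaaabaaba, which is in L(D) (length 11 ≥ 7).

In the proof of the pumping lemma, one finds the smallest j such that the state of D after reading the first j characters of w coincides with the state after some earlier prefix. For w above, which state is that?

1

Run of D on w = a b b a a a b a a b a:
  step 0: 0  (start)
  step 1: 5  (read a: 0→5)
  step 2: 6  (read b: 5→6)
  step 3: 1  (read b: 6→1)
  step 4: 1  (read a: 1→1)   ← first repeat (1 seen earlier)
  step 5: 1  (read a: 1→1)
  step 6: 1  (read a: 1→1)
  step 7: 1  (read b: 1→1)
  step 8: 1  (read a: 1→1)
  step 9: 1  (read a: 1→1)
  step 10: 1  (read b: 1→1)
  step 11: 1  (read a: 1→1)

The earliest repeat is at step j = 4: D is in 1, which it already visited at step i = 3.
The DFA has 7 states, so the proof of the pumping lemma guarantees a repeated state among the first 7+1 visited; the segment between the two visits is the pumpable y.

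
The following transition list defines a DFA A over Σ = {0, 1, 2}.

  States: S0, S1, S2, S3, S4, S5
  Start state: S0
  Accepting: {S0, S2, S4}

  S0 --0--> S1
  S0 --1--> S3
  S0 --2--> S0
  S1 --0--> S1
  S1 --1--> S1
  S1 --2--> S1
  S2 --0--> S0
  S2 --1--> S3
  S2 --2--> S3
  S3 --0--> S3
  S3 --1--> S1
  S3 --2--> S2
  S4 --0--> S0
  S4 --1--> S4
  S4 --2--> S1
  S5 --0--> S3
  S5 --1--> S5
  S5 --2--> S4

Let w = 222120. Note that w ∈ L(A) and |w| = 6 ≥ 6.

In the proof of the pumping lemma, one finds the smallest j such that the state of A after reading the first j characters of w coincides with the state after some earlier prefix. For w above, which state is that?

State sequence: S0 -2-> S0 -2-> S0 -2-> S0 -1-> S3 -2-> S2 -0-> S0
First repeat at step 1: S0 was already visited.

The earliest repeat is at step j = 1: A is in S0, which it already visited at step i = 0.

S0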